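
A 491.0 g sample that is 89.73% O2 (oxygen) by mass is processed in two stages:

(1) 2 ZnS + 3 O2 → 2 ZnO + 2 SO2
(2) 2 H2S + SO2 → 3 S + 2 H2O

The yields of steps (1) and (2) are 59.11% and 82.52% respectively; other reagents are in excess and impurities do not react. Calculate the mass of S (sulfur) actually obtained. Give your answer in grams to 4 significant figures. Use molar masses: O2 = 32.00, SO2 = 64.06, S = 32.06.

430.6 g

Pure O2 = 491.0 × 0.8973 = 440.57 g.
n(O2) = 440.57 / 32.00 = 13.768 mol.
Step 1 (O2:SO2 = 3:2): theoretical n(SO2) = 9.1786 mol; at 59.11% yield, n(SO2) = 5.4255 mol.
Step 2 (SO2:S = 1:3): theoretical n(S) = 16.276 mol, so theoretical mass = 16.276 × 32.06 = 521.82 g.
At 82.52% yield, actual mass of S = 521.82 × 0.8252 = 430.61 g.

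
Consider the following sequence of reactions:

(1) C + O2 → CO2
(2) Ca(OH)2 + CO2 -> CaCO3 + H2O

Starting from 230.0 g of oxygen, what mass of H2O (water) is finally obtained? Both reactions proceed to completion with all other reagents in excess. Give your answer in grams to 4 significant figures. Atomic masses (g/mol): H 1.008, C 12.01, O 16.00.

129.5 g

M(O2) = 2(16.00) = 32.00 g/mol.
M(H2O) = 2(1.008) + 16.00 = 18.016 g/mol.
n(O2) = 230.00 / 32.00 = 7.1875 mol.
Step 1 gives a 1:1 ratio of O2 to CO2, so n(CO2) = 7.1875 mol.
In step 2 the CO2:H2O ratio is 1:1, so n(H2O) = 7.1875 mol.
Mass of H2O = 7.1875 × 18.016 = 129.49 g.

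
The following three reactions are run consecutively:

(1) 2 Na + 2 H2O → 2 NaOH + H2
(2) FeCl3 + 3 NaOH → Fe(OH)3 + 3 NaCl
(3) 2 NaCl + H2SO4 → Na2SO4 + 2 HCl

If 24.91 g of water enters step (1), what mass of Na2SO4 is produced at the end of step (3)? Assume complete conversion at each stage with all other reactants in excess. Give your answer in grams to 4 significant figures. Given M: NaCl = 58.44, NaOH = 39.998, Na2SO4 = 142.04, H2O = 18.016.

n(H2O) = 24.91 / 18.016 = 1.3827 mol.
Reaction (1): H2O→NaOH ratio 2:2 ⇒ n(NaOH) = 1.3827 mol.
Reaction (2): NaOH→NaCl ratio 3:3 ⇒ n(NaCl) = 1.3827 mol.
Reaction (3): NaCl→Na2SO4 ratio 2:1 ⇒ n(Na2SO4) = 0.69133 mol.
Mass of Na2SO4 = 0.69133 × 142.04 = 98.197 g.

98.20 g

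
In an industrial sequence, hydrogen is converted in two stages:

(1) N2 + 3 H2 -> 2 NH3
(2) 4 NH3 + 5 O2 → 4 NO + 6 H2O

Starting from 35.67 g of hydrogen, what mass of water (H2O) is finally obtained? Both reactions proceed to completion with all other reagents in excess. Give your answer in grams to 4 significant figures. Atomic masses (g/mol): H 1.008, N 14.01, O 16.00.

M(H2) = 2(1.008) = 2.016 g/mol.
M(H2O) = 2(1.008) + 16.00 = 18.016 g/mol.
n(H2) = 35.670 / 2.016 = 17.693 mol.
Step 1 gives a 3:2 ratio of H2 to NH3, so n(NH3) = 11.796 mol.
In step 2 the NH3:H2O ratio is 4:6, so n(H2O) = 17.693 mol.
Mass of H2O = 17.693 × 18.016 = 318.77 g.

318.8 g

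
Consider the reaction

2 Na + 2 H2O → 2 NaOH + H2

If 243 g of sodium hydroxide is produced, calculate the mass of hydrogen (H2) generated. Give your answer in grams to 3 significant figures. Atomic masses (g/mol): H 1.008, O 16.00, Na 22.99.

M(NaOH) = 22.99 + 16.00 + 1.008 = 39.998 g/mol.
M(H2) = 2(1.008) = 2.016 g/mol.
n(NaOH) = 243.0 g / 39.998 g/mol = 6.075 mol.
From the equation the NaOH:H2 mole ratio is 2:1, so n(H2) = 6.075 × 1/2 = 3.038 mol.
Mass of H2 = 3.038 mol × 2.016 g/mol = 6.124 g.

6.12 g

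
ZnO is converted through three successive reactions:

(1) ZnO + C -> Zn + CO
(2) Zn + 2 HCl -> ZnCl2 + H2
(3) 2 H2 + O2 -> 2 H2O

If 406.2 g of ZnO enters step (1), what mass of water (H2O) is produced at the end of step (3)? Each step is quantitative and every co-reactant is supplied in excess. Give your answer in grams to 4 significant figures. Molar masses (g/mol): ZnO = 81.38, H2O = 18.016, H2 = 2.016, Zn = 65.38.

89.93 g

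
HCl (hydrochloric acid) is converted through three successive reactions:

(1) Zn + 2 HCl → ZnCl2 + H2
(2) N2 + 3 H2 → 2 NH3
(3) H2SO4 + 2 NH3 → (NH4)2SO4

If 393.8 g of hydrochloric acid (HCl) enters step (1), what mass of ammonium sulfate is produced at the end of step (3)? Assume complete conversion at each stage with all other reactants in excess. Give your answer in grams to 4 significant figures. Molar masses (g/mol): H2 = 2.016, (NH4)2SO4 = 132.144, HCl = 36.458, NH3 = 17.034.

237.9 g

n(HCl) = 393.8 / 36.458 = 10.801 mol.
Reaction (1): HCl→H2 ratio 2:1 ⇒ n(H2) = 5.4007 mol.
Reaction (2): H2→NH3 ratio 3:2 ⇒ n(NH3) = 3.6005 mol.
Reaction (3): NH3→(NH4)2SO4 ratio 2:1 ⇒ n((NH4)2SO4) = 1.8002 mol.
Mass of (NH4)2SO4 = 1.8002 × 132.144 = 237.89 g.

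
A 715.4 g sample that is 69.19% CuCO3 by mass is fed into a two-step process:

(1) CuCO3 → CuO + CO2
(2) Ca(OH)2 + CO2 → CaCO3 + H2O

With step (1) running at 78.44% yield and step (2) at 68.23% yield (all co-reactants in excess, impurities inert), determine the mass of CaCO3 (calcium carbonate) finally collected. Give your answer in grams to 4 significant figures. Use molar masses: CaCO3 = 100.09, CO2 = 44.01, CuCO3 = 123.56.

214.6 g

Pure CuCO3 = 715.4 × 0.6919 = 494.99 g.
n(CuCO3) = 494.99 / 123.56 = 4.0060 mol.
Step 1 (CuCO3:CO2 = 1:1): theoretical n(CO2) = 4.0060 mol; at 78.44% yield, n(CO2) = 3.1423 mol.
Step 2 (CO2:CaCO3 = 1:1): theoretical n(CaCO3) = 3.1423 mol, so theoretical mass = 3.1423 × 100.09 = 314.52 g.
At 68.23% yield, actual mass of CaCO3 = 314.52 × 0.6823 = 214.59 g.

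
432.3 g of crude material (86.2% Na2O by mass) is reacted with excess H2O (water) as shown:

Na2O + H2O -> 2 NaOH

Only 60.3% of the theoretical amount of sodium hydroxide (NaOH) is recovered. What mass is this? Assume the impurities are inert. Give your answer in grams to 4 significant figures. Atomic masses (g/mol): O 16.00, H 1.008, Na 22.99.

Pure Na2O available = 432.3 g × 0.862 = 372.64 g.
M(Na2O) = 2(22.99) + 16.00 = 61.98 g/mol.
M(NaOH) = 22.99 + 16.00 + 1.008 = 39.998 g/mol.
n(Na2O) = 372.64 g / 61.98 g/mol = 6.0123 mol.
From the equation the Na2O:NaOH mole ratio is 1:2, so n(NaOH) = 6.0123 × 2/1 = 12.025 mol.
Mass of NaOH = 12.025 mol × 39.998 g/mol = 480.96 g.
Actual mass collected = 480.96 g × 0.603 = 290.02 g.

290.0 g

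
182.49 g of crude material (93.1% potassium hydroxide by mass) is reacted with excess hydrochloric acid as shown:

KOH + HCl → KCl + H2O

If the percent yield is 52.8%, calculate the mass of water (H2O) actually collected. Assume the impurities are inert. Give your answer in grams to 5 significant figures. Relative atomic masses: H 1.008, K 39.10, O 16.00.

28.804 g

Pure KOH available = 182.49 g × 0.931 = 169.898 g.
M(KOH) = 39.10 + 16.00 + 1.008 = 56.108 g/mol.
M(H2O) = 2(1.008) + 16.00 = 18.016 g/mol.
n(KOH) = 169.898 g / 56.108 g/mol = 3.02806 mol.
From the equation the KOH:H2O mole ratio is 1:1, so n(H2O) = 3.02806 × 1/1 = 3.02806 mol.
Mass of H2O = 3.02806 mol × 18.016 g/mol = 54.5535 g.
Actual mass collected = 54.5535 g × 0.528 = 28.8042 g.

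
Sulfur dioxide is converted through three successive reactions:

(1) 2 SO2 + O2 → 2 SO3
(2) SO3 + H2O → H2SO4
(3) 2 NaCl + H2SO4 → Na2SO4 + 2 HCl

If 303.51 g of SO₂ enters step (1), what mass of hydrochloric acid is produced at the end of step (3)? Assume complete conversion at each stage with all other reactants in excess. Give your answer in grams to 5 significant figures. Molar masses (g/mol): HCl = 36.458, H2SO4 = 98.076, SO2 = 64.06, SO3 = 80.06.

n(SO2) = 303.51 / 64.06 = 4.73790 mol.
Reaction (1): SO2→SO3 ratio 2:2 ⇒ n(SO3) = 4.73790 mol.
Reaction (2): SO3→H2SO4 ratio 1:1 ⇒ n(H2SO4) = 4.73790 mol.
Reaction (3): H2SO4→HCl ratio 1:2 ⇒ n(HCl) = 9.47580 mol.
Mass of HCl = 9.47580 × 36.458 = 345.469 g.

345.47 g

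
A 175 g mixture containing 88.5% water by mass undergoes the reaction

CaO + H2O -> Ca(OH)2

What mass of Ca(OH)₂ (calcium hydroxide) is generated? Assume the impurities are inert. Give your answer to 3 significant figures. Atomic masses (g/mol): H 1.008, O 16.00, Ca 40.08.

637 g

Mass of pure H2O = 175 g × 0.885 = 154.9 g.
M(H2O) = 2(1.008) + 16.00 = 18.016 g/mol.
M(Ca(OH)2) = 40.08 + 2(16.00) + 2(1.008) = 74.096 g/mol.
n(H2O) = 154.9 g / 18.016 g/mol = 8.597 mol.
From the equation the H2O:Ca(OH)2 mole ratio is 1:1, so n(Ca(OH)2) = 8.597 × 1/1 = 8.597 mol.
Mass of Ca(OH)2 = 8.597 mol × 74.096 g/mol = 637.0 g.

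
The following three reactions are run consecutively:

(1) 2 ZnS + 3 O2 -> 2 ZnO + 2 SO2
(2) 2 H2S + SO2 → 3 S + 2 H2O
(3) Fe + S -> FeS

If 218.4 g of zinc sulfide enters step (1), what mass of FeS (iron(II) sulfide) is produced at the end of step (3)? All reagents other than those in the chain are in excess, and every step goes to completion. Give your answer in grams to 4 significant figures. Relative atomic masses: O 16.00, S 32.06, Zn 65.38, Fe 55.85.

M(ZnS) = 65.38 + 32.06 = 97.44 g/mol.
M(FeS) = 55.85 + 32.06 = 87.91 g/mol.
n(ZnS) = 218.4 / 97.44 = 2.2414 mol.
Reaction (1): ZnS→SO2 ratio 2:2 ⇒ n(SO2) = 2.2414 mol.
Reaction (2): SO2→S ratio 1:3 ⇒ n(S) = 6.7241 mol.
Reaction (3): S→FeS ratio 1:1 ⇒ n(FeS) = 6.7241 mol.
Mass of FeS = 6.7241 × 87.91 = 591.12 g.

591.1 g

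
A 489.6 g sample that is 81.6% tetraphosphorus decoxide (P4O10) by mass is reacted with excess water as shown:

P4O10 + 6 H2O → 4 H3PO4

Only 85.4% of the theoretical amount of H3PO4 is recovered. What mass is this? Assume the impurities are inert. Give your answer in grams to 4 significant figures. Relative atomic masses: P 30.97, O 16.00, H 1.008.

Pure P4O10 available = 489.6 g × 0.816 = 399.51 g.
M(P4O10) = 4(30.97) + 10(16.00) = 283.88 g/mol.
M(H3PO4) = 3(1.008) + 30.97 + 4(16.00) = 97.994 g/mol.
n(P4O10) = 399.51 g / 283.88 g/mol = 1.4073 mol.
From the equation the P4O10:H3PO4 mole ratio is 1:4, so n(H3PO4) = 1.4073 × 4/1 = 5.6293 mol.
Mass of H3PO4 = 5.6293 mol × 97.994 g/mol = 551.64 g.
Actual mass collected = 551.64 g × 0.854 = 471.10 g.

471.1 g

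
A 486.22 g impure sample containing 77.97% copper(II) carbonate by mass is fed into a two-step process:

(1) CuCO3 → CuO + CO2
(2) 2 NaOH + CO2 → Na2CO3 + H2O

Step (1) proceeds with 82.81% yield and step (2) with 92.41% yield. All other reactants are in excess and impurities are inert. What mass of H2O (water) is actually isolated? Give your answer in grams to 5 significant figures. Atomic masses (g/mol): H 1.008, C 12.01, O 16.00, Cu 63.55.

Pure CuCO3 = 486.22 × 0.7797 = 379.106 g.
M(CuCO3) = 63.55 + 12.01 + 3(16.00) = 123.56 g/mol.
M(H2O) = 2(1.008) + 16.00 = 18.016 g/mol.
n(CuCO3) = 379.106 / 123.56 = 3.06819 mol.
Step 1 (CuCO3:CO2 = 1:1): theoretical n(CO2) = 3.06819 mol; at 82.81% yield, n(CO2) = 2.54077 mol.
Step 2 (CO2:H2O = 1:1): theoretical n(H2O) = 2.54077 mol, so theoretical mass = 2.54077 × 18.016 = 45.7745 g.
At 92.41% yield, actual mass of H2O = 45.7745 × 0.9241 = 42.3002 g.

42.300 g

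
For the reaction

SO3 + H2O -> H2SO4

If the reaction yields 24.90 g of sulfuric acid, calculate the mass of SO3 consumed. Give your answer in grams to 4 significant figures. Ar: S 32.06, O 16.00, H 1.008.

M(H2SO4) = 2(1.008) + 32.06 + 4(16.00) = 98.076 g/mol.
M(SO3) = 32.06 + 3(16.00) = 80.06 g/mol.
n(H2SO4) = 24.900 g / 98.076 g/mol = 0.25388 mol.
From the equation the H2SO4:SO3 mole ratio is 1:1, so n(SO3) = 0.25388 × 1/1 = 0.25388 mol.
Mass of SO3 = 0.25388 mol × 80.06 g/mol = 20.326 g.

20.33 g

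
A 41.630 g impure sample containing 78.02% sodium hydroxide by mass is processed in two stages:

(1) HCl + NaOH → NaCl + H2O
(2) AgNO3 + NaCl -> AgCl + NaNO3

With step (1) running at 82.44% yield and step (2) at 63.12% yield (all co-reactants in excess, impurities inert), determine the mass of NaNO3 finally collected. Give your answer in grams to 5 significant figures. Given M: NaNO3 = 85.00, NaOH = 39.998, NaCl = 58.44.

Pure NaOH = 41.630 × 0.7802 = 32.4797 g.
n(NaOH) = 32.4797 / 39.998 = 0.812034 mol.
Step 1 (NaOH:NaCl = 1:1): theoretical n(NaCl) = 0.812034 mol; at 82.44% yield, n(NaCl) = 0.669441 mol.
Step 2 (NaCl:NaNO3 = 1:1): theoretical n(NaNO3) = 0.669441 mol, so theoretical mass = 0.669441 × 85.00 = 56.9025 g.
At 63.12% yield, actual mass of NaNO3 = 56.9025 × 0.6312 = 35.9168 g.

35.917 g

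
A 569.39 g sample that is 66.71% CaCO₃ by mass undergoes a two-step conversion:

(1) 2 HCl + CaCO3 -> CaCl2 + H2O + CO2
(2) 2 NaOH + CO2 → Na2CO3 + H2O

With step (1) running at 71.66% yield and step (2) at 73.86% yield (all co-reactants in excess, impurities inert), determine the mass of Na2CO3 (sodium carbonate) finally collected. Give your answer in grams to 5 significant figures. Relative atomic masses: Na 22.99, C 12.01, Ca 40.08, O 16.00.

212.89 g

Pure CaCO3 = 569.39 × 0.6671 = 379.840 g.
M(CaCO3) = 40.08 + 12.01 + 3(16.00) = 100.09 g/mol.
M(Na2CO3) = 2(22.99) + 12.01 + 3(16.00) = 105.99 g/mol.
n(CaCO3) = 379.840 / 100.09 = 3.79499 mol.
Step 1 (CaCO3:CO2 = 1:1): theoretical n(CO2) = 3.79499 mol; at 71.66% yield, n(CO2) = 2.71949 mol.
Step 2 (CO2:Na2CO3 = 1:1): theoretical n(Na2CO3) = 2.71949 mol, so theoretical mass = 2.71949 × 105.99 = 288.238 g.
At 73.86% yield, actual mass of Na2CO3 = 288.238 × 0.7386 = 212.893 g.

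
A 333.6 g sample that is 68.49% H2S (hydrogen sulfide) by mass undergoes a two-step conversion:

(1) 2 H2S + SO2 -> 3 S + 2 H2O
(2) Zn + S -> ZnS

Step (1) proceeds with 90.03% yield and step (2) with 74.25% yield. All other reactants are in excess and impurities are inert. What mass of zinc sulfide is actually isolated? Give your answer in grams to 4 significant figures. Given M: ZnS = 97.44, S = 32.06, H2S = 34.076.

Pure H2S = 333.6 × 0.6849 = 228.48 g.
n(H2S) = 228.48 / 34.076 = 6.7051 mol.
Step 1 (H2S:S = 2:3): theoretical n(S) = 10.058 mol; at 90.03% yield, n(S) = 9.0549 mol.
Step 2 (S:ZnS = 1:1): theoretical n(ZnS) = 9.0549 mol, so theoretical mass = 9.0549 × 97.44 = 882.31 g.
At 74.25% yield, actual mass of ZnS = 882.31 × 0.7425 = 655.11 g.

655.1 g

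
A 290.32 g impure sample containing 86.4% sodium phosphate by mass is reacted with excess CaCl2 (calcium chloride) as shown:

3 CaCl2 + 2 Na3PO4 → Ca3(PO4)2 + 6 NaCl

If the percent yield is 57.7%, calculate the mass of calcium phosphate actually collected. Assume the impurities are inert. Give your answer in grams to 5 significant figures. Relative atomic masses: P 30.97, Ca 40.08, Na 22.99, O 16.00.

136.92 g

Pure Na3PO4 available = 290.32 g × 0.864 = 250.836 g.
M(Na3PO4) = 3(22.99) + 30.97 + 4(16.00) = 163.94 g/mol.
M(Ca3(PO4)2) = 3(40.08) + 2(30.97) + 8(16.00) = 310.18 g/mol.
n(Na3PO4) = 250.836 g / 163.94 g/mol = 1.53005 mol.
From the equation the Na3PO4:Ca3(PO4)2 mole ratio is 2:1, so n(Ca3(PO4)2) = 1.53005 × 1/2 = 0.765025 mol.
Mass of Ca3(PO4)2 = 0.765025 mol × 310.18 g/mol = 237.296 g.
Actual mass collected = 237.296 g × 0.577 = 136.920 g.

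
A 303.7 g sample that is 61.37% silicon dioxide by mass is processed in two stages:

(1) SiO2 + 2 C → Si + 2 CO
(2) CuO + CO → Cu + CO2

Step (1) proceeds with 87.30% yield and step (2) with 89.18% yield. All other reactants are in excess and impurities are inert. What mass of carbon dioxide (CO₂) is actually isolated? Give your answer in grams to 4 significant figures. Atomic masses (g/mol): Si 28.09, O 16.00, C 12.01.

Pure SiO2 = 303.7 × 0.6137 = 186.38 g.
M(SiO2) = 28.09 + 2(16.00) = 60.09 g/mol.
M(CO2) = 12.01 + 2(16.00) = 44.01 g/mol.
n(SiO2) = 186.38 / 60.09 = 3.1017 mol.
Step 1 (SiO2:CO = 1:2): theoretical n(CO) = 6.2034 mol; at 87.30% yield, n(CO) = 5.4156 mol.
Step 2 (CO:CO2 = 1:1): theoretical n(CO2) = 5.4156 mol, so theoretical mass = 5.4156 × 44.01 = 238.34 g.
At 89.18% yield, actual mass of CO2 = 238.34 × 0.8918 = 212.55 g.

212.6 g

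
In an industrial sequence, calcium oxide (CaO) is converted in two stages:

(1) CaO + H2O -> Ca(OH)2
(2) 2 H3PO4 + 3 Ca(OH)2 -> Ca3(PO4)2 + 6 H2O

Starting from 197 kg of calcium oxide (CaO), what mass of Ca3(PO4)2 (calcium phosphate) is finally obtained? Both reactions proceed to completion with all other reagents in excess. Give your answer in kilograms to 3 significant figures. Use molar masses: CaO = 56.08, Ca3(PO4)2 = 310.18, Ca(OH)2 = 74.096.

197 kg = 197000 g.
n(CaO) = 197000 / 56.08 = 3513 mol.
Step 1 gives a 1:1 ratio of CaO to Ca(OH)2, so n(Ca(OH)2) = 3513 mol.
In step 2 the Ca(OH)2:Ca3(PO4)2 ratio is 3:1, so n(Ca3(PO4)2) = 1171 mol.
Mass of Ca3(PO4)2 = 1171 × 310.18 = 363200 g = 363 kg.

363 kg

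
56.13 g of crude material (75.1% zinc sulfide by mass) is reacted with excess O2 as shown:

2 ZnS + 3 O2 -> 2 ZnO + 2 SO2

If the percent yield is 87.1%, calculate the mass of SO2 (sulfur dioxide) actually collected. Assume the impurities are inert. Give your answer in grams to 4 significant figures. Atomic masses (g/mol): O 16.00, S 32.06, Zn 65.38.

24.14 g

Pure ZnS available = 56.13 g × 0.751 = 42.154 g.
M(ZnS) = 65.38 + 32.06 = 97.44 g/mol.
M(SO2) = 32.06 + 2(16.00) = 64.06 g/mol.
n(ZnS) = 42.154 g / 97.44 g/mol = 0.43261 mol.
From the equation the ZnS:SO2 mole ratio is 2:2, so n(SO2) = 0.43261 × 2/2 = 0.43261 mol.
Mass of SO2 = 0.43261 mol × 64.06 g/mol = 27.713 g.
Actual mass collected = 27.713 g × 0.871 = 24.138 g.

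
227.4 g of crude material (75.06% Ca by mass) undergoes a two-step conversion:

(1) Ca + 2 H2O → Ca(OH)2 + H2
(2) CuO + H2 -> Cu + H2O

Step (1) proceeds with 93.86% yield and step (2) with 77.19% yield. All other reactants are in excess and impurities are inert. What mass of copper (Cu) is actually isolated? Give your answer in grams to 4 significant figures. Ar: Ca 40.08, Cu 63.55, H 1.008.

Pure Ca = 227.4 × 0.7506 = 170.69 g.
M(Ca) = 40.08 g/mol.
M(Cu) = 63.55 g/mol.
n(Ca) = 170.69 / 40.08 = 4.2586 mol.
Step 1 (Ca:H2 = 1:1): theoretical n(H2) = 4.2586 mol; at 93.86% yield, n(H2) = 3.9972 mol.
Step 2 (H2:Cu = 1:1): theoretical n(Cu) = 3.9972 mol, so theoretical mass = 3.9972 × 63.55 = 254.02 g.
At 77.19% yield, actual mass of Cu = 254.02 × 0.7719 = 196.08 g.

196.1 g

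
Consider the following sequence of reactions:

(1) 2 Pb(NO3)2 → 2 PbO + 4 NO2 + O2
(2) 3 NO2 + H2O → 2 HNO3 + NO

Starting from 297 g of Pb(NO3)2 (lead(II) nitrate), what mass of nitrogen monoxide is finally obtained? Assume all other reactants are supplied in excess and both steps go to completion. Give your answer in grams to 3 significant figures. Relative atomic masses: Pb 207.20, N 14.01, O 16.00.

M(Pb(NO3)2) = 207.20 + 2(14.01) + 6(16.00) = 331.22 g/mol.
M(NO) = 14.01 + 16.00 = 30.01 g/mol.
n(Pb(NO3)2) = 297.0 / 331.22 = 0.8967 mol.
Step 1 gives a 2:4 ratio of Pb(NO3)2 to NO2, so n(NO2) = 1.793 mol.
In step 2 the NO2:NO ratio is 3:1, so n(NO) = 0.5978 mol.
Mass of NO = 0.5978 × 30.01 = 17.94 g.

17.9 g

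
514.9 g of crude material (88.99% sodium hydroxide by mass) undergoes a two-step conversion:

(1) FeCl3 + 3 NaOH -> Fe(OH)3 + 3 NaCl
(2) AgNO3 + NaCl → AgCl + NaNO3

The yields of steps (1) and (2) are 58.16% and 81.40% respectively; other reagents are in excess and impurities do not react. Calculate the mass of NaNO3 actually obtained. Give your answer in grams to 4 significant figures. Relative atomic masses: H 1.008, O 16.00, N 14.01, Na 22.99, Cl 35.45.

Pure NaOH = 514.9 × 0.8899 = 458.21 g.
M(NaOH) = 22.99 + 16.00 + 1.008 = 39.998 g/mol.
M(NaNO3) = 22.99 + 14.01 + 3(16.00) = 85.00 g/mol.
n(NaOH) = 458.21 / 39.998 = 11.456 mol.
Step 1 (NaOH:NaCl = 3:3): theoretical n(NaCl) = 11.456 mol; at 58.16% yield, n(NaCl) = 6.6627 mol.
Step 2 (NaCl:NaNO3 = 1:1): theoretical n(NaNO3) = 6.6627 mol, so theoretical mass = 6.6627 × 85.00 = 566.33 g.
At 81.40% yield, actual mass of NaNO3 = 566.33 × 0.8140 = 460.99 g.

461.0 g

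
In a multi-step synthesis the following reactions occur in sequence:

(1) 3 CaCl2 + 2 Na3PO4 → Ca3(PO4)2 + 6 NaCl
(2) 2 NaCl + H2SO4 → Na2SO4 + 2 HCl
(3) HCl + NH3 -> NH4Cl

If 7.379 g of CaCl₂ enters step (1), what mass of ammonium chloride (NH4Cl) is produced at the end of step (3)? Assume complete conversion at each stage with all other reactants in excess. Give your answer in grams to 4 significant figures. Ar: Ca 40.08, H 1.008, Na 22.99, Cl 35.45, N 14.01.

M(CaCl2) = 40.08 + 2(35.45) = 110.98 g/mol.
M(NH4Cl) = 14.01 + 4(1.008) + 35.45 = 53.492 g/mol.
n(CaCl2) = 7.379 / 110.98 = 0.066489 mol.
Reaction (1): CaCl2→NaCl ratio 3:6 ⇒ n(NaCl) = 0.13298 mol.
Reaction (2): NaCl→HCl ratio 2:2 ⇒ n(HCl) = 0.13298 mol.
Reaction (3): HCl→NH4Cl ratio 1:1 ⇒ n(NH4Cl) = 0.13298 mol.
Mass of NH4Cl = 0.13298 × 53.492 = 7.1133 g.

7.113 g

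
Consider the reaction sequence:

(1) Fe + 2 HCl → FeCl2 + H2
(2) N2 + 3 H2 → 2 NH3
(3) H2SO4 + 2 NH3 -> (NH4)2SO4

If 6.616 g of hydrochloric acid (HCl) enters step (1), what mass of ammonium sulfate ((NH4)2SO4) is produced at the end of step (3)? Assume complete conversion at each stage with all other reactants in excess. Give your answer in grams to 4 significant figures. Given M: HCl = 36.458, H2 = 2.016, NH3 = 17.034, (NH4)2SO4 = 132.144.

3.997 g

n(HCl) = 6.616 / 36.458 = 0.18147 mol.
Reaction (1): HCl→H2 ratio 2:1 ⇒ n(H2) = 0.090735 mol.
Reaction (2): H2→NH3 ratio 3:2 ⇒ n(NH3) = 0.060490 mol.
Reaction (3): NH3→(NH4)2SO4 ratio 2:1 ⇒ n((NH4)2SO4) = 0.030245 mol.
Mass of (NH4)2SO4 = 0.030245 × 132.144 = 3.9967 g.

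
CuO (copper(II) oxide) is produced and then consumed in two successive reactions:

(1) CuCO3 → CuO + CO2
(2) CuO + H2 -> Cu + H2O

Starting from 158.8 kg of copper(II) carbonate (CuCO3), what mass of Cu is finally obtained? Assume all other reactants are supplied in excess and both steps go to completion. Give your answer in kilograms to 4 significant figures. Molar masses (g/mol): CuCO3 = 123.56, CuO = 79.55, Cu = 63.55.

158.8 kg = 158800 g.
n(CuCO3) = 158800 / 123.56 = 1285.2 mol.
Step 1 gives a 1:1 ratio of CuCO3 to CuO, so n(CuO) = 1285.2 mol.
In step 2 the CuO:Cu ratio is 1:1, so n(Cu) = 1285.2 mol.
Mass of Cu = 1285.2 × 63.55 = 81675 g = 81.67 kg.

81.67 kg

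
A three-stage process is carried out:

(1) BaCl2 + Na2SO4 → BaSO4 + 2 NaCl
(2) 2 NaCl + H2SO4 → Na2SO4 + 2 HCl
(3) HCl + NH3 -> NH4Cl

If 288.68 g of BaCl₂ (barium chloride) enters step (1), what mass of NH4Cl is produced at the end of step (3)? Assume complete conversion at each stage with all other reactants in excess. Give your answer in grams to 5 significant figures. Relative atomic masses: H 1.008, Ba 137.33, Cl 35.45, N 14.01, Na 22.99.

148.32 g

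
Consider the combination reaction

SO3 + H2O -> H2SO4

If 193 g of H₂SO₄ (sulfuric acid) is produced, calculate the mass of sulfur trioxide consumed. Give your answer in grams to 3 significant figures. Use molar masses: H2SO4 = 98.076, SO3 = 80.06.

n(H2SO4) = 193.0 g / 98.076 g/mol = 1.968 mol.
From the equation the H2SO4:SO3 mole ratio is 1:1, so n(SO3) = 1.968 × 1/1 = 1.968 mol.
Mass of SO3 = 1.968 mol × 80.06 g/mol = 157.5 g.

158 g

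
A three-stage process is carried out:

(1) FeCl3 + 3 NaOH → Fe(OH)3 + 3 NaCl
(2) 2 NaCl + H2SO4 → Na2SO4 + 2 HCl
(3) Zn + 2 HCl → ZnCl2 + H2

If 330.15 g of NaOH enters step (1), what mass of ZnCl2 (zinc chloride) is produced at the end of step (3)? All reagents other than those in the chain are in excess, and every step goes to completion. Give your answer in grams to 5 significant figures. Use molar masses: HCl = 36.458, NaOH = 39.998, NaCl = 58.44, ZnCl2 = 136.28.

n(NaOH) = 330.15 / 39.998 = 8.25416 mol.
Reaction (1): NaOH→NaCl ratio 3:3 ⇒ n(NaCl) = 8.25416 mol.
Reaction (2): NaCl→HCl ratio 2:2 ⇒ n(HCl) = 8.25416 mol.
Reaction (3): HCl→ZnCl2 ratio 2:1 ⇒ n(ZnCl2) = 4.12708 mol.
Mass of ZnCl2 = 4.12708 × 136.28 = 562.439 g.

562.44 g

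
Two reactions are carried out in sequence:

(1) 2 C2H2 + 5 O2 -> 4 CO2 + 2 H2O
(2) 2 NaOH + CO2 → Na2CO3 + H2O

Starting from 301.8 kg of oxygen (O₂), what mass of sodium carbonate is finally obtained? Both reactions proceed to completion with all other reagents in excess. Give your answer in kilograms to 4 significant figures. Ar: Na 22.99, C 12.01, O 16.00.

799.7 kg

M(O2) = 2(16.00) = 32.00 g/mol.
M(Na2CO3) = 2(22.99) + 12.01 + 3(16.00) = 105.99 g/mol.
301.8 kg = 301800 g.
n(O2) = 301800 / 32.00 = 9431.2 mol.
Step 1 gives a 5:4 ratio of O2 to CO2, so n(CO2) = 7545.0 mol.
In step 2 the CO2:Na2CO3 ratio is 1:1, so n(Na2CO3) = 7545.0 mol.
Mass of Na2CO3 = 7545.0 × 105.99 = 799690 g = 799.7 kg.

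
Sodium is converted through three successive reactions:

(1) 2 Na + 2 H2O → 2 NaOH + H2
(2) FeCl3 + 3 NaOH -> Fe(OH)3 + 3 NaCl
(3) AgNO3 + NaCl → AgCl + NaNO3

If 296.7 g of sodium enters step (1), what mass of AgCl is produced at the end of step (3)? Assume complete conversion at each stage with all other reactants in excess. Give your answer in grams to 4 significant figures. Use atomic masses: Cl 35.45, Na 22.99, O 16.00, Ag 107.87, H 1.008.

1850 g

M(Na) = 22.99 g/mol.
M(AgCl) = 107.87 + 35.45 = 143.32 g/mol.
n(Na) = 296.7 / 22.99 = 12.906 mol.
Reaction (1): Na→NaOH ratio 2:2 ⇒ n(NaOH) = 12.906 mol.
Reaction (2): NaOH→NaCl ratio 3:3 ⇒ n(NaCl) = 12.906 mol.
Reaction (3): NaCl→AgCl ratio 1:1 ⇒ n(AgCl) = 12.906 mol.
Mass of AgCl = 12.906 × 143.32 = 1849.6 g.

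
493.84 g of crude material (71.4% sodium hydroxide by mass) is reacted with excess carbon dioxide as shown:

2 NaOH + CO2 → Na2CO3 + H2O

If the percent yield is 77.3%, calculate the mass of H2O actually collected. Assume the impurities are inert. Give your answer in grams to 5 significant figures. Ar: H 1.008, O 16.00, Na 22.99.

61.384 g

Pure NaOH available = 493.84 g × 0.714 = 352.602 g.
M(NaOH) = 22.99 + 16.00 + 1.008 = 39.998 g/mol.
M(H2O) = 2(1.008) + 16.00 = 18.016 g/mol.
n(NaOH) = 352.602 g / 39.998 g/mol = 8.81548 mol.
From the equation the NaOH:H2O mole ratio is 2:1, so n(H2O) = 8.81548 × 1/2 = 4.40774 mol.
Mass of H2O = 4.40774 mol × 18.016 g/mol = 79.4099 g.
Actual mass collected = 79.4099 g × 0.773 = 61.3838 g.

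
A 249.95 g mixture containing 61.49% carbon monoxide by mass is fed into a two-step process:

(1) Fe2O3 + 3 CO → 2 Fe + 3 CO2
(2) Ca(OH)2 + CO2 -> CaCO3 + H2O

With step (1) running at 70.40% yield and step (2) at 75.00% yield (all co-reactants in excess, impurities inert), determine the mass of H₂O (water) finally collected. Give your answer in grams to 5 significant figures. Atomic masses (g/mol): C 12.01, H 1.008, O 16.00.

52.196 g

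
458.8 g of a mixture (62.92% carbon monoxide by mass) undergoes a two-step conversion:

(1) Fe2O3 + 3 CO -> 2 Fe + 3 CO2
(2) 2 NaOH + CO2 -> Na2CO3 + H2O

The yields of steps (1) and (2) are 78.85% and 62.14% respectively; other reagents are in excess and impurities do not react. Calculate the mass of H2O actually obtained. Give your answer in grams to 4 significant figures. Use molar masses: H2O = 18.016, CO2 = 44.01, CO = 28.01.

90.98 g

Pure CO = 458.8 × 0.6292 = 288.68 g.
n(CO) = 288.68 / 28.01 = 10.306 mol.
Step 1 (CO:CO2 = 3:3): theoretical n(CO2) = 10.306 mol; at 78.85% yield, n(CO2) = 8.1264 mol.
Step 2 (CO2:H2O = 1:1): theoretical n(H2O) = 8.1264 mol, so theoretical mass = 8.1264 × 18.016 = 146.41 g.
At 62.14% yield, actual mass of H2O = 146.41 × 0.6214 = 90.977 g.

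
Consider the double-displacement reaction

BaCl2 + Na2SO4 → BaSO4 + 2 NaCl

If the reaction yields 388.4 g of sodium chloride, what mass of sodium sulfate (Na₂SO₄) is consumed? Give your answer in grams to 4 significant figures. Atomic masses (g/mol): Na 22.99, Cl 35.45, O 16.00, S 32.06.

472.0 g

M(NaCl) = 22.99 + 35.45 = 58.44 g/mol.
M(Na2SO4) = 2(22.99) + 32.06 + 4(16.00) = 142.04 g/mol.
n(NaCl) = 388.40 g / 58.44 g/mol = 6.6461 mol.
From the equation the NaCl:Na2SO4 mole ratio is 2:1, so n(Na2SO4) = 6.6461 × 1/2 = 3.3231 mol.
Mass of Na2SO4 = 3.3231 mol × 142.04 g/mol = 472.01 g.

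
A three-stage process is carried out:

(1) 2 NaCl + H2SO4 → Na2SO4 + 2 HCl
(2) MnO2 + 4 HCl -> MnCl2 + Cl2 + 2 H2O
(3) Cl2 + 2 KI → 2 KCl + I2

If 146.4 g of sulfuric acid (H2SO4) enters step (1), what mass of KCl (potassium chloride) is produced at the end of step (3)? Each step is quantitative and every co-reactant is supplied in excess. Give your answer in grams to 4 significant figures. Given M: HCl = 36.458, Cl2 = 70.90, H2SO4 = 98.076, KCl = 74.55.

n(H2SO4) = 146.4 / 98.076 = 1.4927 mol.
Reaction (1): H2SO4→HCl ratio 1:2 ⇒ n(HCl) = 2.9854 mol.
Reaction (2): HCl→Cl2 ratio 4:1 ⇒ n(Cl2) = 0.74636 mol.
Reaction (3): Cl2→KCl ratio 1:2 ⇒ n(KCl) = 1.4927 mol.
Mass of KCl = 1.4927 × 74.55 = 111.28 g.

111.3 g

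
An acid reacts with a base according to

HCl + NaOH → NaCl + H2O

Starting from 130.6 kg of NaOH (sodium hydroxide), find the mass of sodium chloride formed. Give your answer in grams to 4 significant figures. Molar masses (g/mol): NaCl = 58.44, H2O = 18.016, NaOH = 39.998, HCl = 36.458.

190800 g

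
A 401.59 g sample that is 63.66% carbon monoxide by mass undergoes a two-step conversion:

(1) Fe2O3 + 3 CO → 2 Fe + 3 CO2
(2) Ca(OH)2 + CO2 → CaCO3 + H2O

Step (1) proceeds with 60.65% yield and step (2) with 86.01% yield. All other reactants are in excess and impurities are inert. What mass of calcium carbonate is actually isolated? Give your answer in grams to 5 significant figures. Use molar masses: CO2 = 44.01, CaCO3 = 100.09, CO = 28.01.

Pure CO = 401.59 × 0.6366 = 255.652 g.
n(CO) = 255.652 / 28.01 = 9.12718 mol.
Step 1 (CO:CO2 = 3:3): theoretical n(CO2) = 9.12718 mol; at 60.65% yield, n(CO2) = 5.53563 mol.
Step 2 (CO2:CaCO3 = 1:1): theoretical n(CaCO3) = 5.53563 mol, so theoretical mass = 5.53563 × 100.09 = 554.061 g.
At 86.01% yield, actual mass of CaCO3 = 554.061 × 0.8601 = 476.548 g.

476.55 g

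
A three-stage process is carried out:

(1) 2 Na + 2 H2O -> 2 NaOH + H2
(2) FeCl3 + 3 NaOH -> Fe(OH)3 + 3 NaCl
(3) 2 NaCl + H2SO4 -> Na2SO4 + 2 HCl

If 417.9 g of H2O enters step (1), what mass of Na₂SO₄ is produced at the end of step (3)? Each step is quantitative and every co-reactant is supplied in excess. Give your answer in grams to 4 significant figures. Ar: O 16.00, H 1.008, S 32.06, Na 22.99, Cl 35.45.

1647 g

M(H2O) = 2(1.008) + 16.00 = 18.016 g/mol.
M(Na2SO4) = 2(22.99) + 32.06 + 4(16.00) = 142.04 g/mol.
n(H2O) = 417.9 / 18.016 = 23.196 mol.
Reaction (1): H2O→NaOH ratio 2:2 ⇒ n(NaOH) = 23.196 mol.
Reaction (2): NaOH→NaCl ratio 3:3 ⇒ n(NaCl) = 23.196 mol.
Reaction (3): NaCl→Na2SO4 ratio 2:1 ⇒ n(Na2SO4) = 11.598 mol.
Mass of Na2SO4 = 11.598 × 142.04 = 1647.4 g.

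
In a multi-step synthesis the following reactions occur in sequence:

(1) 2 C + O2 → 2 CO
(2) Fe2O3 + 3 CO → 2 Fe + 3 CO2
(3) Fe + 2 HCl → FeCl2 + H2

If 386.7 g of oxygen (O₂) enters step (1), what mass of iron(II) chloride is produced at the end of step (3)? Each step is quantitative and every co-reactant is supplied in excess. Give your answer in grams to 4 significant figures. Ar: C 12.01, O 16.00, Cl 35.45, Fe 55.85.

2042 g

M(O2) = 2(16.00) = 32.00 g/mol.
M(FeCl2) = 55.85 + 2(35.45) = 126.75 g/mol.
n(O2) = 386.7 / 32.00 = 12.084 mol.
Reaction (1): O2→CO ratio 1:2 ⇒ n(CO) = 24.169 mol.
Reaction (2): CO→Fe ratio 3:2 ⇒ n(Fe) = 16.113 mol.
Reaction (3): Fe→FeCl2 ratio 1:1 ⇒ n(FeCl2) = 16.113 mol.
Mass of FeCl2 = 16.113 × 126.75 = 2042.3 g.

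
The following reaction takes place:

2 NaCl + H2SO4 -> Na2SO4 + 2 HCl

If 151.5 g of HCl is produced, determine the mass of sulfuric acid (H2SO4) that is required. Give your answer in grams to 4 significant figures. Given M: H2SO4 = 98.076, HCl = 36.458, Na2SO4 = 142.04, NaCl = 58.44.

n(HCl) = 151.50 g / 36.458 g/mol = 4.1555 mol.
From the equation the HCl:H2SO4 mole ratio is 2:1, so n(H2SO4) = 4.1555 × 1/2 = 2.0777 mol.
Mass of H2SO4 = 2.0777 mol × 98.076 g/mol = 203.78 g.

203.8 g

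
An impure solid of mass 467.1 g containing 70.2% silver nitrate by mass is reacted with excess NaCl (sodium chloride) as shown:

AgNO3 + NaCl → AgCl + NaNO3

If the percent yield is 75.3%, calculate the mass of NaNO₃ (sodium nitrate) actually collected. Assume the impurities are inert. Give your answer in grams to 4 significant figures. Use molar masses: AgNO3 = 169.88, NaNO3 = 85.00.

123.5 g

Pure AgNO3 available = 467.1 g × 0.702 = 327.90 g.
n(AgNO3) = 327.90 g / 169.88 g/mol = 1.9302 mol.
From the equation the AgNO3:NaNO3 mole ratio is 1:1, so n(NaNO3) = 1.9302 × 1/1 = 1.9302 mol.
Mass of NaNO3 = 1.9302 mol × 85.00 g/mol = 164.07 g.
Actual mass collected = 164.07 g × 0.753 = 123.54 g.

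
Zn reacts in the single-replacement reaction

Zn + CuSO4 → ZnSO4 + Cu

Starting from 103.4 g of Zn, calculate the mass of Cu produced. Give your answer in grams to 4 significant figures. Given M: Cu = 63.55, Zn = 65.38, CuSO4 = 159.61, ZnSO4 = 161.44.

100.5 g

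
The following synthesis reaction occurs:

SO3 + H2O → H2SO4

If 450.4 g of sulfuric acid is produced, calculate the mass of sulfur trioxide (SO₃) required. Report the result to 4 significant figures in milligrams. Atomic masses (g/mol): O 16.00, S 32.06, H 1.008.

367700 mg

M(H2SO4) = 2(1.008) + 32.06 + 4(16.00) = 98.076 g/mol.
M(SO3) = 32.06 + 3(16.00) = 80.06 g/mol.
n(H2SO4) = 450.40 g / 98.076 g/mol = 4.5924 mol.
From the equation the H2SO4:SO3 mole ratio is 1:1, so n(SO3) = 4.5924 × 1/1 = 4.5924 mol.
Mass of SO3 = 4.5924 mol × 80.06 g/mol = 367.66 g.
Converting to mg: 367.66 g = 367700 mg.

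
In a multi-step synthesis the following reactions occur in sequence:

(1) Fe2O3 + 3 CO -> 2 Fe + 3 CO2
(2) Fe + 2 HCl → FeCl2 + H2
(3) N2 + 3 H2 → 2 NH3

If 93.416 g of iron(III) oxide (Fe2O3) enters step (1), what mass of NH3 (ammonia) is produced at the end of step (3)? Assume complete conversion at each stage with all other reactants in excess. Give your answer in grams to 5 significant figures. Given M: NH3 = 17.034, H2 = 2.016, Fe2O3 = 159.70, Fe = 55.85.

13.285 g

n(Fe2O3) = 93.416 / 159.70 = 0.584947 mol.
Reaction (1): Fe2O3→Fe ratio 1:2 ⇒ n(Fe) = 1.16989 mol.
Reaction (2): Fe→H2 ratio 1:1 ⇒ n(H2) = 1.16989 mol.
Reaction (3): H2→NH3 ratio 3:2 ⇒ n(NH3) = 0.779929 mol.
Mass of NH3 = 0.779929 × 17.034 = 13.2853 g.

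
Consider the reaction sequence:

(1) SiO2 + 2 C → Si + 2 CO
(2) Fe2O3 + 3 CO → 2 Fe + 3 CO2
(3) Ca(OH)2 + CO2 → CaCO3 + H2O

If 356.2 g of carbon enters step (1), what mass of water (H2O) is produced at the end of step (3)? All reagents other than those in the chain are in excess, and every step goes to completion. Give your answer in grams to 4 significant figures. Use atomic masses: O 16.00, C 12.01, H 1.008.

534.3 g

M(C) = 12.01 g/mol.
M(H2O) = 2(1.008) + 16.00 = 18.016 g/mol.
n(C) = 356.2 / 12.01 = 29.659 mol.
Reaction (1): C→CO ratio 2:2 ⇒ n(CO) = 29.659 mol.
Reaction (2): CO→CO2 ratio 3:3 ⇒ n(CO2) = 29.659 mol.
Reaction (3): CO2→H2O ratio 1:1 ⇒ n(H2O) = 29.659 mol.
Mass of H2O = 29.659 × 18.016 = 534.33 g.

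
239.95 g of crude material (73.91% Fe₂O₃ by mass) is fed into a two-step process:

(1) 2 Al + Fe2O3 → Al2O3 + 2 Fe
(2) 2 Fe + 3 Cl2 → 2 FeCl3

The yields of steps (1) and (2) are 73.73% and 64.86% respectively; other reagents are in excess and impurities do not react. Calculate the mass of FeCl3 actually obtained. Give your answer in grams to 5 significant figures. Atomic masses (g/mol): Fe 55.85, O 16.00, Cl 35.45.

Pure Fe2O3 = 239.95 × 0.7391 = 177.347 g.
M(Fe2O3) = 2(55.85) + 3(16.00) = 159.70 g/mol.
M(FeCl3) = 55.85 + 3(35.45) = 162.20 g/mol.
n(Fe2O3) = 177.347 / 159.70 = 1.11050 mol.
Step 1 (Fe2O3:Fe = 1:2): theoretical n(Fe) = 2.22100 mol; at 73.73% yield, n(Fe) = 1.63755 mol.
Step 2 (Fe:FeCl3 = 2:2): theoretical n(FeCl3) = 1.63755 mol, so theoretical mass = 1.63755 × 162.20 = 265.610 g.
At 64.86% yield, actual mass of FeCl3 = 265.610 × 0.6486 = 172.275 g.

172.27 g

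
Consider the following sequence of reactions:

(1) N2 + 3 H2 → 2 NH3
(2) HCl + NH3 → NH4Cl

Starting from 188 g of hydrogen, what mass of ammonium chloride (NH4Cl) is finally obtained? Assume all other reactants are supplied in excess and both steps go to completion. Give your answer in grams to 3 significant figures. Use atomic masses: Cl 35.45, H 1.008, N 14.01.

3330 g

M(H2) = 2(1.008) = 2.016 g/mol.
M(NH4Cl) = 14.01 + 4(1.008) + 35.45 = 53.492 g/mol.
n(H2) = 188.0 / 2.016 = 93.25 mol.
Step 1 gives a 3:2 ratio of H2 to NH3, so n(NH3) = 62.17 mol.
In step 2 the NH3:NH4Cl ratio is 1:1, so n(NH4Cl) = 62.17 mol.
Mass of NH4Cl = 62.17 × 53.492 = 3326 g.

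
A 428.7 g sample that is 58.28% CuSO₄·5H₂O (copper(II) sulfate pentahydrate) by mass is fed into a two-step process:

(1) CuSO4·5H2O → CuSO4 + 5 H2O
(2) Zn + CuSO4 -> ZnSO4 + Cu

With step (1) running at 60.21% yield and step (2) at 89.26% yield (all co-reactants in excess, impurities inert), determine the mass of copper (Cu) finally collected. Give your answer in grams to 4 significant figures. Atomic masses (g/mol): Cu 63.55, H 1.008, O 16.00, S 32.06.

34.18 g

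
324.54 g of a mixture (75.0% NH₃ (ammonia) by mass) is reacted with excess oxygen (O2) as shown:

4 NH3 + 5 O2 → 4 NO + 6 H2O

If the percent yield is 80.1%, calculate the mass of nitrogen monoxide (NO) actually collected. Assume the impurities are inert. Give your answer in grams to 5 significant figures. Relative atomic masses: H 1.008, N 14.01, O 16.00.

Pure NH3 available = 324.54 g × 0.750 = 243.405 g.
M(NH3) = 14.01 + 3(1.008) = 17.034 g/mol.
M(NO) = 14.01 + 16.00 = 30.01 g/mol.
n(NH3) = 243.405 g / 17.034 g/mol = 14.2894 mol.
From the equation the NH3:NO mole ratio is 4:4, so n(NO) = 14.2894 × 4/4 = 14.2894 mol.
Mass of NO = 14.2894 mol × 30.01 g/mol = 428.824 g.
Actual mass collected = 428.824 g × 0.801 = 343.488 g.

343.49 g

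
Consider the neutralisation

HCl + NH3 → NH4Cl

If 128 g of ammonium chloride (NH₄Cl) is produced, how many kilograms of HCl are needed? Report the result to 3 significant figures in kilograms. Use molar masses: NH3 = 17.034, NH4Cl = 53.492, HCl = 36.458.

0.0872 kg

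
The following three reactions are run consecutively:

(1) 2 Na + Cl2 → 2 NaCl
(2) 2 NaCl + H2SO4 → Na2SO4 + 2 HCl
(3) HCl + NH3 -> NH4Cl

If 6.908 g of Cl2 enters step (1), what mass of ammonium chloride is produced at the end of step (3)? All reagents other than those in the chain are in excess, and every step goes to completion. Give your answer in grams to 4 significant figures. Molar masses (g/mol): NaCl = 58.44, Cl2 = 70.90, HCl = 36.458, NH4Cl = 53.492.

10.42 g

n(Cl2) = 6.908 / 70.90 = 0.097433 mol.
Reaction (1): Cl2→NaCl ratio 1:2 ⇒ n(NaCl) = 0.19487 mol.
Reaction (2): NaCl→HCl ratio 2:2 ⇒ n(HCl) = 0.19487 mol.
Reaction (3): HCl→NH4Cl ratio 1:1 ⇒ n(NH4Cl) = 0.19487 mol.
Mass of NH4Cl = 0.19487 × 53.492 = 10.424 g.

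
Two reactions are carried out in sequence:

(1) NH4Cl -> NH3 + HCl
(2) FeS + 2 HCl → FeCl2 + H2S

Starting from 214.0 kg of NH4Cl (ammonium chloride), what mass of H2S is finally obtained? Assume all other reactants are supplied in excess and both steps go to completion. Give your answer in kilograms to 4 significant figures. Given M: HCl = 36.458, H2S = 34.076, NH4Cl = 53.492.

214.0 kg = 214000 g.
n(NH4Cl) = 214000 / 53.492 = 4000.6 mol.
Step 1 gives a 1:1 ratio of NH4Cl to HCl, so n(HCl) = 4000.6 mol.
In step 2 the HCl:H2S ratio is 2:1, so n(H2S) = 2000.3 mol.
Mass of H2S = 2000.3 × 34.076 = 68162 g = 68.16 kg.

68.16 kg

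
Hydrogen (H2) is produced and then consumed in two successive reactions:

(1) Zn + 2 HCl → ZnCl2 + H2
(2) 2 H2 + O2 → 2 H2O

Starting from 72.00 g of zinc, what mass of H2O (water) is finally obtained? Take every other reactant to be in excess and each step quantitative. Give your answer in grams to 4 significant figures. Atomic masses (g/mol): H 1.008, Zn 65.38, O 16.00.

M(Zn) = 65.38 g/mol.
M(H2O) = 2(1.008) + 16.00 = 18.016 g/mol.
n(Zn) = 72.000 / 65.38 = 1.1013 mol.
Step 1 gives a 1:1 ratio of Zn to H2, so n(H2) = 1.1013 mol.
In step 2 the H2:H2O ratio is 2:2, so n(H2O) = 1.1013 mol.
Mass of H2O = 1.1013 × 18.016 = 19.840 g.

19.84 g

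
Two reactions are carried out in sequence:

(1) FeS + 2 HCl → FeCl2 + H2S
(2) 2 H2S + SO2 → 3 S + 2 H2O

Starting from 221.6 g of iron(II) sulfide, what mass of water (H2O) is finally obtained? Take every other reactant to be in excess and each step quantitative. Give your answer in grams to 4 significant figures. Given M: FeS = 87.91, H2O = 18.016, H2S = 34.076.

n(FeS) = 221.60 / 87.91 = 2.5208 mol.
Step 1 gives a 1:1 ratio of FeS to H2S, so n(H2S) = 2.5208 mol.
In step 2 the H2S:H2O ratio is 2:2, so n(H2O) = 2.5208 mol.
Mass of H2O = 2.5208 × 18.016 = 45.414 g.

45.41 g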